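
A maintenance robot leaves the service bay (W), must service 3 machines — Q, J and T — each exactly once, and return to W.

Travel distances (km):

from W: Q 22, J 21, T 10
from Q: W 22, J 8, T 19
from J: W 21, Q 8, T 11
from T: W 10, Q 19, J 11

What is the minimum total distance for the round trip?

Minimum total distance: 51 km.

W-Q-J-T-W: 22+8+11+10 = 51
W-Q-T-J-W: 22+19+11+21 = 73
W-J-Q-T-W: 21+8+19+10 = 58
The minimum is 51.
One optimal route: W → Q → J → T → W (or its reverse).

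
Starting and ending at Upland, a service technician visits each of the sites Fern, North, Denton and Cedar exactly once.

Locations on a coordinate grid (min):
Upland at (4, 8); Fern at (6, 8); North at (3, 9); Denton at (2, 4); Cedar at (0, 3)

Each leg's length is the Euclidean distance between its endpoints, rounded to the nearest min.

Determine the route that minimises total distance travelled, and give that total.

There are 12 distinct closed tours to check (reversals are equivalent).
Upland → Fern → North → Denton → Cedar → Upland: 2+3+5+2+6 = 18
Upland → Fern → North → Cedar → Denton → Upland: 2+3+7+2+4 = 18
Upland → Fern → Denton → North → Cedar → Upland: 2+6+5+7+6 = 26
Upland → Fern → Denton → Cedar → North → Upland: 2+6+2+7+1 = 18
Upland → Fern → Cedar → North → Denton → Upland: 2+8+7+5+4 = 26
Upland → Fern → Cedar → Denton → North → Upland: 2+8+2+5+1 = 18
Upland → North → Fern → Denton → Cedar → Upland: 1+3+6+2+6 = 18
Upland → North → Fern → Cedar → Denton → Upland: 1+3+8+2+4 = 18
Upland → North → Denton → Fern → Cedar → Upland: 1+5+6+8+6 = 26
Upland → North → Cedar → Fern → Denton → Upland: 1+7+8+6+4 = 26
Upland → Denton → Fern → North → Cedar → Upland: 4+6+3+7+6 = 26
Upland → Denton → North → Fern → Cedar → Upland: 4+5+3+8+6 = 26
The minimum is 18.
One optimal route: Upland → Fern → North → Denton → Cedar → Upland (or its reverse).

Minimum total distance: 18 min.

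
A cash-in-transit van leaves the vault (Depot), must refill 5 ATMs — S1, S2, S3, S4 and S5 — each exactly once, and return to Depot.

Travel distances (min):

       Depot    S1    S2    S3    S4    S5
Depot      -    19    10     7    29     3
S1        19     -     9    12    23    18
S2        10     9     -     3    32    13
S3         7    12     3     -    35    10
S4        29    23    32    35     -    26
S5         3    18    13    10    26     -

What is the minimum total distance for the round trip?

Depot→S1→S2→S3→S4→S5→Depot: 19+9+3+35+26+3 = 95
Depot→S1→S2→S3→S5→S4→Depot: 19+9+3+10+26+29 = 96
Depot→S1→S2→S4→S3→S5→Depot: 19+9+32+35+10+3 = 108
Depot→S1→S2→S4→S5→S3→Depot: 19+9+32+26+10+7 = 103
Depot→S1→S2→S5→S3→S4→Depot: 19+9+13+10+35+29 = 115
Depot→S1→S2→S5→S4→S3→Depot: 19+9+13+26+35+7 = 109
Depot→S1→S3→S2→S4→S5→Depot: 19+12+3+32+26+3 = 95
Depot→S1→S3→S2→S5→S4→Depot: 19+12+3+13+26+29 = 102
Depot→S1→S3→S4→S2→S5→Depot: 19+12+35+32+13+3 = 114
Depot→S1→S3→S4→S5→S2→Depot: 19+12+35+26+13+10 = 115
Depot→S1→S3→S5→S2→S4→Depot: 19+12+10+13+32+29 = 115
Depot→S1→S3→S5→S4→S2→Depot: 19+12+10+26+32+10 = 109
Depot→S1→S4→S2→S3→S5→Depot: 19+23+32+3+10+3 = 90
Depot→S1→S4→S2→S5→S3→Depot: 19+23+32+13+10+7 = 104
… (46 more)
Depot→S3→S2→S1→S4→S5→Depot: 7+3+9+23+26+3 = 71  ← best
The minimum is 71.
One optimal route: Depot → S3 → S2 → S1 → S4 → S5 → Depot (or its reverse).

Shortest round trip = 71 min.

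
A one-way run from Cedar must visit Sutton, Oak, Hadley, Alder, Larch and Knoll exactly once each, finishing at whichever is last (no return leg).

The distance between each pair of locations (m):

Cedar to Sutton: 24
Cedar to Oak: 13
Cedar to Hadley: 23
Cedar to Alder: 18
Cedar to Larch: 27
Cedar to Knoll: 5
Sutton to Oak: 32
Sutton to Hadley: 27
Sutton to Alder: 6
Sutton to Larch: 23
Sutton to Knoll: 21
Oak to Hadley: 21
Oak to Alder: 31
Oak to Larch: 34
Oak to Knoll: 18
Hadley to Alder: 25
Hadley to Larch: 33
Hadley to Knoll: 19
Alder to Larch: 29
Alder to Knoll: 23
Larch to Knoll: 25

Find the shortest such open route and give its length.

There are 6! = 720 possible orderings.
Cedar→Sutton→Oak→Hadley→Alder→Larch→Knoll: 24+32+21+25+29+25 = 156
Cedar→Sutton→Oak→Hadley→Alder→Knoll→Larch: 24+32+21+25+23+25 = 150
Cedar→Sutton→Oak→Hadley→Larch→Alder→Knoll: 24+32+21+33+29+23 = 162
Cedar→Sutton→Oak→Hadley→Larch→Knoll→Alder: 24+32+21+33+25+23 = 158
Cedar→Sutton→Oak→Hadley→Knoll→Alder→Larch: 24+32+21+19+23+29 = 148
Cedar→Sutton→Oak→Hadley→Knoll→Larch→Alder: 24+32+21+19+25+29 = 150
Cedar→Sutton→Oak→Alder→Hadley→Larch→Knoll: 24+32+31+25+33+25 = 170
Cedar→Sutton→Oak→Alder→Hadley→Knoll→Larch: 24+32+31+25+19+25 = 156
… (712 more)
Cedar→Knoll→Oak→Hadley→Alder→Sutton→Larch: 5+18+21+25+6+23 = 98  ← best
The minimum is 98.
One shortest path: Cedar → Knoll → Oak → Hadley → Alder → Sutton → Larch.

Minimum one-way distance = 98 m.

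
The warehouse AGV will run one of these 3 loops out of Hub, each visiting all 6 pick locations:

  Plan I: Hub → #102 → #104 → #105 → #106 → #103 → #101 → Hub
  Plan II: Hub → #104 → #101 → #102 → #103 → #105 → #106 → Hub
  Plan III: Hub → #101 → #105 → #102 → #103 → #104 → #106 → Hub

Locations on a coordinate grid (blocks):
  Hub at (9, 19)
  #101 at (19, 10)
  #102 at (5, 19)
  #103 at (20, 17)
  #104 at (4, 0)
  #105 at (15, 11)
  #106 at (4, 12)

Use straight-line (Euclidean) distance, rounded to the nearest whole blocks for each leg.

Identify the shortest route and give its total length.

Plan I: 4 + 19 + 16 + 11 + 17 + 7 + 13 = 87
Plan II: 20 + 18 + 17 + 15 + 8 + 11 + 9 = 98
Plan III: 13 + 4 + 13 + 15 + 23 + 12 + 9 = 89

87 blocks — Plan I is the shortest.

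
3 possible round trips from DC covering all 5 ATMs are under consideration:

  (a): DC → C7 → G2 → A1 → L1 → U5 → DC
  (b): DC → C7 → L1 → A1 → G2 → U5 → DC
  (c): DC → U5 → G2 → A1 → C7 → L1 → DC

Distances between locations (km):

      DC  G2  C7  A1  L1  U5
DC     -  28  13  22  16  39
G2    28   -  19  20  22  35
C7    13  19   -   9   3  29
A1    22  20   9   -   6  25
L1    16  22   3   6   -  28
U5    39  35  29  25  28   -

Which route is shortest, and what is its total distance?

Shortest is (b), total 116 km.

(a): 13 + 19 + 20 + 6 + 28 + 39 = 125
(b): 13 + 3 + 6 + 20 + 35 + 39 = 116
(c): 39 + 35 + 20 + 9 + 3 + 16 = 122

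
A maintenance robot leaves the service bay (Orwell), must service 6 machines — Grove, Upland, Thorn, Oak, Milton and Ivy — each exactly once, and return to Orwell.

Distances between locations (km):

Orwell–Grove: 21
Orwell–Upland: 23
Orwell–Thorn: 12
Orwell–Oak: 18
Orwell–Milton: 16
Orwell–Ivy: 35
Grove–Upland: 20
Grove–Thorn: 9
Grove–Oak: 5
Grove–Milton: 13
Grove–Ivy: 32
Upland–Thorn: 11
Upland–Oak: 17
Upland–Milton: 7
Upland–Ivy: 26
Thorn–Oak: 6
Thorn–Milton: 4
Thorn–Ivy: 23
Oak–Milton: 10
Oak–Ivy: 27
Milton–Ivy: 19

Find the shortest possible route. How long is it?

102 km — the shortest possible round trip.

Orwell→Grove→Upland→Thorn→Oak→Milton→Ivy→Orwell: 21+20+11+6+10+19+35 = 122
Orwell→Grove→Upland→Thorn→Oak→Ivy→Milton→Orwell: 21+20+11+6+27+19+16 = 120
Orwell→Grove→Upland→Thorn→Milton→Oak→Ivy→Orwell: 21+20+11+4+10+27+35 = 128
Orwell→Grove→Upland→Thorn→Milton→Ivy→Oak→Orwell: 21+20+11+4+19+27+18 = 120
Orwell→Grove→Upland→Thorn→Ivy→Oak→Milton→Orwell: 21+20+11+23+27+10+16 = 128
Orwell→Grove→Upland→Thorn→Ivy→Milton→Oak→Orwell: 21+20+11+23+19+10+18 = 122
Orwell→Grove→Upland→Oak→Thorn→Milton→Ivy→Orwell: 21+20+17+6+4+19+35 = 122
Orwell→Grove→Upland→Oak→Thorn→Ivy→Milton→Orwell: 21+20+17+6+23+19+16 = 122
… (352 more)
Orwell→Grove→Oak→Ivy→Upland→Milton→Thorn→Orwell: 21+5+27+26+7+4+12 = 102  ← best
The minimum is 102.
One optimal route: Orwell → Grove → Oak → Ivy → Upland → Milton → Thorn → Orwell (or its reverse).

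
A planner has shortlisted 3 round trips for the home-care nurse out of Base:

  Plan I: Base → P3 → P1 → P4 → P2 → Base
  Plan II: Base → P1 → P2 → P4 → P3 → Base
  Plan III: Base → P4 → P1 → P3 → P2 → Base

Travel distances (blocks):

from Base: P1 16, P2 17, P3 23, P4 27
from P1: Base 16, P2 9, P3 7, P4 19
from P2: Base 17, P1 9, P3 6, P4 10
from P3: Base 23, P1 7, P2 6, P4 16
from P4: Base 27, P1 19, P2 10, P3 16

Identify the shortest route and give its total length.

Plan I: 23 + 7 + 19 + 10 + 17 = 76
Plan II: 16 + 9 + 10 + 16 + 23 = 74
Plan III: 27 + 19 + 7 + 6 + 17 = 76

Shortest is Plan II, total 74 blocks.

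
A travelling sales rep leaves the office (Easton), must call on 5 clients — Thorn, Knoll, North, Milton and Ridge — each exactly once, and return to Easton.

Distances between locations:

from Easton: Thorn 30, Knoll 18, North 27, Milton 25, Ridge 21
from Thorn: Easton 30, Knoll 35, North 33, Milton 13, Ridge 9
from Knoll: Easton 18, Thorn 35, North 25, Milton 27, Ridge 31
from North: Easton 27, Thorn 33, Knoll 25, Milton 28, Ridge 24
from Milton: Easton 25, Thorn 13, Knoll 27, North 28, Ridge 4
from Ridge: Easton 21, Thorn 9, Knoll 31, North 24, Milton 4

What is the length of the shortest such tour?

Easton-Thorn-Knoll-North-Milton-Ridge-Easton: 30+35+25+28+4+21 = 143
Easton-Thorn-Knoll-North-Ridge-Milton-Easton: 30+35+25+24+4+25 = 143
Easton-Thorn-Knoll-Milton-North-Ridge-Easton: 30+35+27+28+24+21 = 165
Easton-Thorn-Knoll-Milton-Ridge-North-Easton: 30+35+27+4+24+27 = 147
Easton-Thorn-Knoll-Ridge-North-Milton-Easton: 30+35+31+24+28+25 = 173
Easton-Thorn-Knoll-Ridge-Milton-North-Easton: 30+35+31+4+28+27 = 155
Easton-Thorn-North-Knoll-Milton-Ridge-Easton: 30+33+25+27+4+21 = 140
Easton-Thorn-North-Knoll-Ridge-Milton-Easton: 30+33+25+31+4+25 = 148
Easton-Thorn-North-Milton-Knoll-Ridge-Easton: 30+33+28+27+31+21 = 170
Easton-Thorn-North-Milton-Ridge-Knoll-Easton: 30+33+28+4+31+18 = 144
Easton-Thorn-North-Ridge-Knoll-Milton-Easton: 30+33+24+31+27+25 = 170
Easton-Thorn-North-Ridge-Milton-Knoll-Easton: 30+33+24+4+27+18 = 136
Easton-Thorn-Milton-Knoll-North-Ridge-Easton: 30+13+27+25+24+21 = 140
Easton-Thorn-Milton-Knoll-Ridge-North-Easton: 30+13+27+31+24+27 = 152
… (46 more)
Easton-Thorn-Milton-Ridge-North-Knoll-Easton: 30+13+4+24+25+18 = 114  ← best
The minimum is 114.
One optimal route: Easton → Thorn → Milton → Ridge → North → Knoll → Easton (or its reverse).

Shortest round trip = 114.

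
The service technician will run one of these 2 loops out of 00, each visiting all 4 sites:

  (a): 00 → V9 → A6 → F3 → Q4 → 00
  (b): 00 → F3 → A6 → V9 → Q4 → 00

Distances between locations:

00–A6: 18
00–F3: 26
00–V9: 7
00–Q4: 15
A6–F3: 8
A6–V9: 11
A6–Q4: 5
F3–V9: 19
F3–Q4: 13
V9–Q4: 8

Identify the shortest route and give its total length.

54 — (a) is the shortest.

(a): 7 + 11 + 8 + 13 + 15 = 54
(b): 26 + 8 + 11 + 8 + 15 = 68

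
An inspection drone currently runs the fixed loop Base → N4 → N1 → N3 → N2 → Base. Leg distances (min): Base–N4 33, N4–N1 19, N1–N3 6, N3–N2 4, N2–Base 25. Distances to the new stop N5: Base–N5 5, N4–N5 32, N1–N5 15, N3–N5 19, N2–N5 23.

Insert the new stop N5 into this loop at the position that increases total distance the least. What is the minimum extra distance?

Minimum extra distance: 3 min, inserting N5 between N2 and Base.

Insertion cost between consecutive stops i–j is d(i,N5) + d(N5,j) − d(i,j):
  between Base and N4: 5 + 32 − 33 = 4
  between N4 and N1: 32 + 15 − 19 = 28
  between N1 and N3: 15 + 19 − 6 = 28
  between N3 and N2: 19 + 23 − 4 = 38
  between N2 and Base: 23 + 5 − 25 = 3
Cheapest insertion is between N2 and Base, adding 3.
New total = 87 + 3 = 90.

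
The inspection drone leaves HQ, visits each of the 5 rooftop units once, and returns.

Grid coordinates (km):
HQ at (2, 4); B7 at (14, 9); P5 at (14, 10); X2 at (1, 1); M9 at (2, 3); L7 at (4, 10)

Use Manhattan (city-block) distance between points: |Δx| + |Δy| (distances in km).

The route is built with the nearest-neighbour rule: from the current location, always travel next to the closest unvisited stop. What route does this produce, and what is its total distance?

Total distance 44 km via the nearest-neighbour route HQ → M9 → X2 → L7 → P5 → B7 → HQ.

HQ → [M9:1 / X2:4 / L7:8 / B7:17 / P5:18] → M9 (1)
M9 → [X2:3 / L7:9 / B7:18 / P5:19] → X2 (3)
X2 → [L7:12 / B7:21 / P5:22] → L7 (12)
L7 → [P5:10 / B7:11] → P5 (10)
P5 → [B7:1] → B7 (1)
Return B7→HQ: 17.
Total = 1 + 3 + 12 + 10 + 1 + 17 = 44.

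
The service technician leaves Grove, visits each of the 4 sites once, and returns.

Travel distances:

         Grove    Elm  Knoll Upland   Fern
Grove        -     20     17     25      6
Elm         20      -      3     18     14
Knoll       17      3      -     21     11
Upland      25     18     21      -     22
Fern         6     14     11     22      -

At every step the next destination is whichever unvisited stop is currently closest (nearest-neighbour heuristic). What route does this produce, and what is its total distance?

From Grove: distances to unvisited — Fern=6, Knoll=17, Elm=20, Upland=25. Nearest is Fern (6).
From Fern: distances to unvisited — Knoll=11, Elm=14, Upland=22. Nearest is Knoll (11).
From Knoll: distances to unvisited — Elm=3, Upland=21. Nearest is Elm (3).
From Elm: distances to unvisited — Upland=18. Nearest is Upland (18).
Return Upland→Grove: 25.
Total = 6 + 11 + 3 + 18 + 25 = 63.

Nearest-neighbour total = 63; route Grove → Fern → Knoll → Elm → Upland → Grove.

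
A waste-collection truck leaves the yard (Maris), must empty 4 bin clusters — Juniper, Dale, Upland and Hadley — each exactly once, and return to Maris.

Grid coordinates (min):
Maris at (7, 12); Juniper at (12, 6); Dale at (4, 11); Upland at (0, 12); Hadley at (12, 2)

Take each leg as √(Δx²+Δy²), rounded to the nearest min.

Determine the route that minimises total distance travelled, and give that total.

With 4 stops there are 4!/2 = 12 distinct round trips (a route and its reverse cost the same).
Maris-Juniper-Dale-Upland-Hadley-Maris: 8+9+4+16+11 = 48
Maris-Juniper-Dale-Hadley-Upland-Maris: 8+9+12+16+7 = 52
Maris-Juniper-Upland-Dale-Hadley-Maris: 8+13+4+12+11 = 48
Maris-Juniper-Upland-Hadley-Dale-Maris: 8+13+16+12+3 = 52
Maris-Juniper-Hadley-Dale-Upland-Maris: 8+4+12+4+7 = 35
Maris-Juniper-Hadley-Upland-Dale-Maris: 8+4+16+4+3 = 35
Maris-Dale-Juniper-Upland-Hadley-Maris: 3+9+13+16+11 = 52
Maris-Dale-Juniper-Hadley-Upland-Maris: 3+9+4+16+7 = 39
Maris-Dale-Upland-Juniper-Hadley-Maris: 3+4+13+4+11 = 35
Maris-Dale-Hadley-Juniper-Upland-Maris: 3+12+4+13+7 = 39
Maris-Upland-Juniper-Dale-Hadley-Maris: 7+13+9+12+11 = 52
Maris-Upland-Dale-Juniper-Hadley-Maris: 7+4+9+4+11 = 35
The minimum is 35.
One optimal route: Maris → Juniper → Hadley → Dale → Upland → Maris (or its reverse).

Shortest round trip = 35 min.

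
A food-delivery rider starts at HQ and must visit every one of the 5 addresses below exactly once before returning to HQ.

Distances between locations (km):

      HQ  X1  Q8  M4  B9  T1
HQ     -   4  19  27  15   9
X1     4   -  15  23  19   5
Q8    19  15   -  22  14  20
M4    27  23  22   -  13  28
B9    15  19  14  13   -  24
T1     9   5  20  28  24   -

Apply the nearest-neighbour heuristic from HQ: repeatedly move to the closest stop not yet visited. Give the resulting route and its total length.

From HQ: distances to unvisited — X1=4, T1=9, B9=15, Q8=19, M4=27. Nearest is X1 (4).
From X1: distances to unvisited — T1=5, Q8=15, B9=19, M4=23. Nearest is T1 (5).
From T1: distances to unvisited — Q8=20, B9=24, M4=28. Nearest is Q8 (20).
From Q8: distances to unvisited — B9=14, M4=22. Nearest is B9 (14).
From B9: distances to unvisited — M4=13. Nearest is M4 (13).
Return M4→HQ: 27.
Total = 4 + 5 + 20 + 14 + 13 + 27 = 83.

Nearest-neighbour total = 83 km; route HQ → X1 → T1 → Q8 → B9 → M4 → HQ.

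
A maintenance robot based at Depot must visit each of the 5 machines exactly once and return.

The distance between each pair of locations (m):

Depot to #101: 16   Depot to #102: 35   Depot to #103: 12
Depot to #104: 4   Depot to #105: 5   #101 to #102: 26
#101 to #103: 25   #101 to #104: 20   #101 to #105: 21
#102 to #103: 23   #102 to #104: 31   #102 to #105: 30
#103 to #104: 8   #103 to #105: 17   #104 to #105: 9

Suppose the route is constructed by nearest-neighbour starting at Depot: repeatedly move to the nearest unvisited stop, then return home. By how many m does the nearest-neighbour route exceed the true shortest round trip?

24 m longer than the optimal tour.

Depot: #104=4, #105=5, #103=12, #101=16, #102=35 ⇒ #104
#104: #103=8, #105=9, #101=20, #102=31 ⇒ #103
#103: #105=17, #102=23, #101=25 ⇒ #105
#105: #101=21, #102=30 ⇒ #101
#101: #102=26 ⇒ #102
NN route Depot → #104 → #103 → #105 → #101 → #102 → Depot costs 111.
Optimal: Depot → #101 → #102 → #103 → #104 → #105 → Depot costs 87 (by enumerating all 60 distinct tours).
Excess = 111 − 87 = 24.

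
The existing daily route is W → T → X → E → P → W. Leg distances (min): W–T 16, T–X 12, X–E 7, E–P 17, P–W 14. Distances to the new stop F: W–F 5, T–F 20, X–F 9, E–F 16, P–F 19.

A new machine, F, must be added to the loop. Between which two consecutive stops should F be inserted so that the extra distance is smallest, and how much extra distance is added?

Adding 9 min by placing F on the W–T leg.

Insertion cost between consecutive stops i–j is d(i,F) + d(F,j) − d(i,j):
  between W and T: 5 + 20 − 16 = 9
  between T and X: 20 + 9 − 12 = 17
  between X and E: 9 + 16 − 7 = 18
  between E and P: 16 + 19 − 17 = 18
  between P and W: 19 + 5 − 14 = 10
Cheapest insertion is between W and T, adding 9.
New total = 66 + 9 = 75.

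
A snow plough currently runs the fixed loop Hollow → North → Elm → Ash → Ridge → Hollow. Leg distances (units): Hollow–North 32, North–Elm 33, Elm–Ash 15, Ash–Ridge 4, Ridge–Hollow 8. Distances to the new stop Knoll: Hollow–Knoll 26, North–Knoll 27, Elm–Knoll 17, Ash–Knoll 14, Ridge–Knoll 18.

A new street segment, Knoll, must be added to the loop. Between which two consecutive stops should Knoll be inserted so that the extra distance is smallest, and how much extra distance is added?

Insertion cost between consecutive stops i–j is d(i,Knoll) + d(Knoll,j) − d(i,j):
  between Hollow and North: 26 + 27 − 32 = 21
  between North and Elm: 27 + 17 − 33 = 11
  between Elm and Ash: 17 + 14 − 15 = 16
  between Ash and Ridge: 14 + 18 − 4 = 28
  between Ridge and Hollow: 18 + 26 − 8 = 36
Cheapest insertion is between North and Elm, adding 11.
New total = 92 + 11 = 103.

Minimum extra distance: 11, inserting Knoll between North and Elm.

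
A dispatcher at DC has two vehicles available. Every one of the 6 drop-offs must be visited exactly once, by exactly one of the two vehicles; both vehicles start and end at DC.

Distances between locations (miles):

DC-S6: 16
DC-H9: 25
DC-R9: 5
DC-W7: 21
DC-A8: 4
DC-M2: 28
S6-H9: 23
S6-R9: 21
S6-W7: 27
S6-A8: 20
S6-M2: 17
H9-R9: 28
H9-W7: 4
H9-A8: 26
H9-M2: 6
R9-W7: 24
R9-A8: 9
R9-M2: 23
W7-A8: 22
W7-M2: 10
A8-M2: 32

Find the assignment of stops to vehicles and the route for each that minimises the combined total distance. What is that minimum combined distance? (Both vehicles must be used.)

Try each way of splitting the stops between the two vehicles (each non-empty) and, for each split, find the best tour for each vehicle:
  {S6} + {H9, R9, W7, A8, M2}: 32 + 64 = 96
  {H9} + {S6, R9, W7, A8, M2}: 50 + 79 = 129
  {S6, H9} + {R9, W7, A8, M2}: 64 + 64 = 128
  {R9} + {S6, H9, W7, A8, M2}: 10 + 69 = 79
  {S6, R9} + {H9, W7, A8, M2}: 42 + 64 = 106
  {H9, R9} + {S6, W7, A8, M2}: 58 + 69 = 127
  … (31 splits in total)
Best: vehicle 1 DC → R9 → DC = 10; vehicle 2 DC → S6 → M2 → H9 → W7 → A8 → DC = 69; combined 79.

Minimum combined distance: 79 miles.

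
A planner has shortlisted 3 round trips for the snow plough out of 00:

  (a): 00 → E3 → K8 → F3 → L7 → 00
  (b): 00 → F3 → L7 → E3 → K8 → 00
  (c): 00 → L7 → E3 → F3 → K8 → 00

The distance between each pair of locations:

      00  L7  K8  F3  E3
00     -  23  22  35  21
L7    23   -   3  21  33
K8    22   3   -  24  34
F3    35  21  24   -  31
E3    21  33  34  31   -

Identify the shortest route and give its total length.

Shortest is (a), total 123.

(a): 21 + 34 + 24 + 21 + 23 = 123
(b): 35 + 21 + 33 + 34 + 22 = 145
(c): 23 + 33 + 31 + 24 + 22 = 133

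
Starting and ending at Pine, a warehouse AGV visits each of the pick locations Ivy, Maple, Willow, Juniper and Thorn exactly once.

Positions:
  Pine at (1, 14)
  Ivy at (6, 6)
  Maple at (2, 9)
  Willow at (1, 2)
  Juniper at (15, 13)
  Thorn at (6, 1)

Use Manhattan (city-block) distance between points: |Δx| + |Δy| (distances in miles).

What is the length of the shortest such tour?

There are 60 distinct closed tours to check (reversals are equivalent).
Pine-Ivy-Maple-Willow-Juniper-Thorn-Pine: 13+7+8+25+21+18 = 92
Pine-Ivy-Maple-Willow-Thorn-Juniper-Pine: 13+7+8+6+21+15 = 70
Pine-Ivy-Maple-Juniper-Willow-Thorn-Pine: 13+7+17+25+6+18 = 86
Pine-Ivy-Maple-Juniper-Thorn-Willow-Pine: 13+7+17+21+6+12 = 76
Pine-Ivy-Maple-Thorn-Willow-Juniper-Pine: 13+7+12+6+25+15 = 78
Pine-Ivy-Maple-Thorn-Juniper-Willow-Pine: 13+7+12+21+25+12 = 90
Pine-Ivy-Willow-Maple-Juniper-Thorn-Pine: 13+9+8+17+21+18 = 86
Pine-Ivy-Willow-Maple-Thorn-Juniper-Pine: 13+9+8+12+21+15 = 78
Pine-Ivy-Willow-Juniper-Maple-Thorn-Pine: 13+9+25+17+12+18 = 94
Pine-Ivy-Willow-Juniper-Thorn-Maple-Pine: 13+9+25+21+12+6 = 86
Pine-Ivy-Willow-Thorn-Maple-Juniper-Pine: 13+9+6+12+17+15 = 72
Pine-Ivy-Willow-Thorn-Juniper-Maple-Pine: 13+9+6+21+17+6 = 72
Pine-Ivy-Juniper-Maple-Willow-Thorn-Pine: 13+16+17+8+6+18 = 78
Pine-Ivy-Juniper-Maple-Thorn-Willow-Pine: 13+16+17+12+6+12 = 76
… (46 more)
Pine-Maple-Willow-Thorn-Ivy-Juniper-Pine: 6+8+6+5+16+15 = 56  ← best
The minimum is 56.
One optimal route: Pine → Maple → Willow → Thorn → Ivy → Juniper → Pine (or its reverse).

Shortest round trip = 56 miles.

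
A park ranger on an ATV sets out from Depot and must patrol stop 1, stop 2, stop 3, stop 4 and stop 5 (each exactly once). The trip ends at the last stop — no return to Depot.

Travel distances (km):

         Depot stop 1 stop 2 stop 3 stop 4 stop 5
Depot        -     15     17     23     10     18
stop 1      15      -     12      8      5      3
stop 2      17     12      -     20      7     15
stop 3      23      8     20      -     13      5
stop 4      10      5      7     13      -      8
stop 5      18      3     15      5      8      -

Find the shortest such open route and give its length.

Minimum one-way distance = 37 km.

There are 5! = 120 possible orderings.
Depot - stop 1 - stop 2 - stop 3 - stop 4 - stop 5: 15+12+20+13+8 = 68
Depot - stop 1 - stop 2 - stop 3 - stop 5 - stop 4: 15+12+20+5+8 = 60
Depot - stop 1 - stop 2 - stop 4 - stop 3 - stop 5: 15+12+7+13+5 = 52
Depot - stop 1 - stop 2 - stop 4 - stop 5 - stop 3: 15+12+7+8+5 = 47
Depot - stop 1 - stop 2 - stop 5 - stop 3 - stop 4: 15+12+15+5+13 = 60
Depot - stop 1 - stop 2 - stop 5 - stop 4 - stop 3: 15+12+15+8+13 = 63
Depot - stop 1 - stop 3 - stop 2 - stop 4 - stop 5: 15+8+20+7+8 = 58
Depot - stop 1 - stop 3 - stop 2 - stop 5 - stop 4: 15+8+20+15+8 = 66
Depot - stop 1 - stop 3 - stop 4 - stop 2 - stop 5: 15+8+13+7+15 = 58
Depot - stop 1 - stop 3 - stop 4 - stop 5 - stop 2: 15+8+13+8+15 = 59
Depot - stop 1 - stop 3 - stop 5 - stop 2 - stop 4: 15+8+5+15+7 = 50
Depot - stop 1 - stop 3 - stop 5 - stop 4 - stop 2: 15+8+5+8+7 = 43
Depot - stop 1 - stop 4 - stop 2 - stop 3 - stop 5: 15+5+7+20+5 = 52
Depot - stop 1 - stop 4 - stop 2 - stop 5 - stop 3: 15+5+7+15+5 = 47
… (106 more)
Depot - stop 2 - stop 4 - stop 1 - stop 5 - stop 3: 17+7+5+3+5 = 37  ← best
The minimum is 37.
One shortest path: Depot → stop 2 → stop 4 → stop 1 → stop 5 → stop 3.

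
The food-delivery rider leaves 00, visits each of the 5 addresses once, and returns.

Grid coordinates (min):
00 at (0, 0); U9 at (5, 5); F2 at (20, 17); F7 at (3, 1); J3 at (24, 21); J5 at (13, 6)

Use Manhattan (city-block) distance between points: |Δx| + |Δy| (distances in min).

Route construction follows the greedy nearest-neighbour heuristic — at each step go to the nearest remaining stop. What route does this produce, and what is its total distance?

00 → [F7:4 / U9:10 / J5:19 / F2:37 / J3:45] → F7 (4)
F7 → [U9:6 / J5:15 / F2:33 / J3:41] → U9 (6)
U9 → [J5:9 / F2:27 / J3:35] → J5 (9)
J5 → [F2:18 / J3:26] → F2 (18)
F2 → [J3:8] → J3 (8)
Return J3→00: 45.
Total = 4 + 6 + 9 + 18 + 8 + 45 = 90.

Nearest-neighbour total = 90 min; route 00 → F7 → U9 → J5 → F2 → J3 → 00.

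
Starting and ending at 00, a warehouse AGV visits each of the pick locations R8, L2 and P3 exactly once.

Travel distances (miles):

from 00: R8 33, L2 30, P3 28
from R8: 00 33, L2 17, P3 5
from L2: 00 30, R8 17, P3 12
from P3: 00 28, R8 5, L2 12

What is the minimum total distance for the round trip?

With 3 stops there are 3!/2 = 3 distinct round trips (a route and its reverse cost the same).
00→R8→L2→P3→00: 33+17+12+28 = 90
00→R8→P3→L2→00: 33+5+12+30 = 80
00→L2→R8→P3→00: 30+17+5+28 = 80
The minimum is 80.
One optimal route: 00 → R8 → P3 → L2 → 00 (or its reverse).

80 miles — the shortest possible round trip.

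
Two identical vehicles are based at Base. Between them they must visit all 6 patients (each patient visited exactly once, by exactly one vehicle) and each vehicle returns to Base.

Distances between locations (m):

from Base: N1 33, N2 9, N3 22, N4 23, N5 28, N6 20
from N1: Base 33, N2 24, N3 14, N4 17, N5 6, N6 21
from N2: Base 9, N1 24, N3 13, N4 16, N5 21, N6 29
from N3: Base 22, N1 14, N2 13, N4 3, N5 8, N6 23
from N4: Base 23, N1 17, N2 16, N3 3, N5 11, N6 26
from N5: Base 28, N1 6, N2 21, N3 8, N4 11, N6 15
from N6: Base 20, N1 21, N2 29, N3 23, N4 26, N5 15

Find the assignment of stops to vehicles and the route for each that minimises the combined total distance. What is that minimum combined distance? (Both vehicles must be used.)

There are 2^5 − 1 = 31 ways to divide the 6 stops into two non-empty groups. For each, the best each vehicle can do is its own shortest tour through its group:
  {N1} + {N2, N3, N4, N5, N6}: 66 + 71 = 137
  {N2} + {N1, N3, N4, N5, N6}: 18 + 81 = 99
  {N1, N2} + {N3, N4, N5, N6}: 66 + 69 = 135
  {N3} + {N1, N2, N4, N5, N6}: 44 + 83 = 127
  {N1, N3} + {N2, N4, N5, N6}: 69 + 71 = 140
  {N2, N3} + {N1, N4, N5, N6}: 44 + 81 = 125
  … (31 splits in total)
Best: vehicle 1 Base → N2 → Base = 18; vehicle 2 Base → N4 → N3 → N1 → N5 → N6 → Base = 81; combined 99.

99 m — the smallest possible combined total.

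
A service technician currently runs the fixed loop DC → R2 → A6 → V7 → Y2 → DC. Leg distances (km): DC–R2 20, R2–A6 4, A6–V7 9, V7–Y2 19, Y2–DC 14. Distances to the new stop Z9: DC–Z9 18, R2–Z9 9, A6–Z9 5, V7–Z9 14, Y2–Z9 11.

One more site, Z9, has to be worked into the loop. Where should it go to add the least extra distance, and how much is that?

Adding 6 km by placing Z9 on the V7–Y2 leg.

Insertion cost between consecutive stops i–j is d(i,Z9) + d(Z9,j) − d(i,j):
  between DC and R2: 18 + 9 − 20 = 7
  between R2 and A6: 9 + 5 − 4 = 10
  between A6 and V7: 5 + 14 − 9 = 10
  between V7 and Y2: 14 + 11 − 19 = 6
  between Y2 and DC: 11 + 18 − 14 = 15
Cheapest insertion is between V7 and Y2, adding 6.
New total = 66 + 6 = 72.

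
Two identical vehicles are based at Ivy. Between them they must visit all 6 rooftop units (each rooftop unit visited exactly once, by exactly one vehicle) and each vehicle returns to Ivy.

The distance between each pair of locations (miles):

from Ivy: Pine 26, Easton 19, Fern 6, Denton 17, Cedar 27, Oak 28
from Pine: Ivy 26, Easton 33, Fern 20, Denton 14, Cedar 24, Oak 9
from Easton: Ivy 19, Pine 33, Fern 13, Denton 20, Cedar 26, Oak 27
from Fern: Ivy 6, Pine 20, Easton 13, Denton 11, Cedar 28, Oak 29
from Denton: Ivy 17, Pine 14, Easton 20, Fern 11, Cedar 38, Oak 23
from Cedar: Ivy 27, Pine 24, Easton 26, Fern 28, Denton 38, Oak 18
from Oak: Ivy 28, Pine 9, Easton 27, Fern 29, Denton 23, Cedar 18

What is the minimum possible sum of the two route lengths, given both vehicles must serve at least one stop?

There are 2^5 − 1 = 31 ways to divide the 6 stops into two non-empty groups. For each, the best each vehicle can do is its own shortest tour through its group:
  {Pine} + {Easton, Fern, Denton, Cedar, Oak}: 52 + 103 = 155
  {Easton} + {Pine, Fern, Denton, Cedar, Oak}: 38 + 85 = 123
  {Pine, Easton} + {Fern, Denton, Cedar, Oak}: 78 + 85 = 163
  {Fern} + {Pine, Easton, Denton, Cedar, Oak}: 12 + 103 = 115
  {Pine, Fern} + {Easton, Denton, Cedar, Oak}: 52 + 103 = 155
  {Easton, Fern} + {Pine, Denton, Cedar, Oak}: 38 + 85 = 123
  … (31 splits in total)
Best: vehicle 1 Ivy → Fern → Ivy = 12; vehicle 2 Ivy → Easton → Cedar → Oak → Pine → Denton → Ivy = 103; combined 115.

115 miles — the smallest possible combined total.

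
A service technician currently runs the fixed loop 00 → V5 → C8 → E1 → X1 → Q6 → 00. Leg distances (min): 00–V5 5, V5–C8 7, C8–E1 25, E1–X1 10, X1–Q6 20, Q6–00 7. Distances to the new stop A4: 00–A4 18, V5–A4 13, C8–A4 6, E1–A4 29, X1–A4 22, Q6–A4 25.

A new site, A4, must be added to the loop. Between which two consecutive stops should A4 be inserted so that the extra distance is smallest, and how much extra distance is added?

Adding 10 min by placing A4 on the C8–E1 leg.

Insertion cost between consecutive stops i–j is d(i,A4) + d(A4,j) − d(i,j):
  between 00 and V5: 18 + 13 − 5 = 26
  between V5 and C8: 13 + 6 − 7 = 12
  between C8 and E1: 6 + 29 − 25 = 10
  between E1 and X1: 29 + 22 − 10 = 41
  between X1 and Q6: 22 + 25 − 20 = 27
  between Q6 and 00: 25 + 18 − 7 = 36
Cheapest insertion is between C8 and E1, adding 10.
New total = 74 + 10 = 84.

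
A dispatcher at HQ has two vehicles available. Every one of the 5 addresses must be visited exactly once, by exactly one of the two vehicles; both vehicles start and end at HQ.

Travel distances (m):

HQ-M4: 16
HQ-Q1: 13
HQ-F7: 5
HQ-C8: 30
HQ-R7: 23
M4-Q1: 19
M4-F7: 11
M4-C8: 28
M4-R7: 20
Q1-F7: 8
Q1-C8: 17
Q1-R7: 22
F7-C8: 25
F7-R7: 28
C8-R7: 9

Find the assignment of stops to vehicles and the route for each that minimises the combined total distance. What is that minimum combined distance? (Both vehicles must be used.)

Minimum combined distance: 85 m.

Check every non-empty split of the stops between the two vehicles; for each half take its own optimal tour:
  {M4} + {Q1, F7, C8, R7}: 32 + 62 = 94
  {Q1} + {M4, F7, C8, R7}: 26 + 75 = 101
  {M4, Q1} + {F7, C8, R7}: 48 + 62 = 110
  {F7} + {M4, Q1, C8, R7}: 10 + 75 = 85
  {M4, F7} + {Q1, C8, R7}: 32 + 62 = 94
  {Q1, F7} + {M4, C8, R7}: 26 + 75 = 101
  … (15 splits in total)
Best: vehicle 1 HQ → F7 → HQ = 10; vehicle 2 HQ → M4 → R7 → C8 → Q1 → HQ = 75; combined 85.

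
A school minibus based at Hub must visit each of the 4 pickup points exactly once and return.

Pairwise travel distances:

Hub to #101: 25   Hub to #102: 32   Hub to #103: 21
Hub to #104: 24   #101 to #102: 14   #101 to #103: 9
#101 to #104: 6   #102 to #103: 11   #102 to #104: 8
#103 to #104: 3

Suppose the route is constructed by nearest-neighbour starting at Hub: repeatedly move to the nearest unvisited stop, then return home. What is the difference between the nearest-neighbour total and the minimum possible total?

Hub: #103=21, #104=24, #101=25, #102=32 ⇒ #103
#103: #104=3, #101=9, #102=11 ⇒ #104
#104: #101=6, #102=8 ⇒ #101
#101: #102=14 ⇒ #102
NN route Hub → #103 → #104 → #101 → #102 → Hub costs 76.
Optimal: Hub → #101 → #102 → #104 → #103 → Hub costs 71 (by enumerating all 12 distinct tours).
Excess = 76 − 71 = 5.

The nearest-neighbour route is 5 longer than optimal.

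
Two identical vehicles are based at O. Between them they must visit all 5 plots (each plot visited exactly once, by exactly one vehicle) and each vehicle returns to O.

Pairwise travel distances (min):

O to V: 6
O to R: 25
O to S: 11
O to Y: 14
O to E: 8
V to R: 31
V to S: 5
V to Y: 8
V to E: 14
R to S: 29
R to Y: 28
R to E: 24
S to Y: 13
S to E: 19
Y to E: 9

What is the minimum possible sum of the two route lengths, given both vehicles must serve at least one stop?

Try each way of splitting the stops between the two vehicles (each non-empty) and, for each split, find the best tour for each vehicle:
  {V} + {R, S, Y, E}: 12 + 82 = 94
  {R} + {V, S, Y, E}: 50 + 41 = 91
  {V, R} + {S, Y, E}: 62 + 41 = 103
  {S} + {V, R, Y, E}: 22 + 72 = 94
  {V, S} + {R, Y, E}: 22 + 70 = 92
  {R, S} + {V, Y, E}: 65 + 31 = 96
  … (15 splits in total)
Best: vehicle 1 O → R → O = 50; vehicle 2 O → V → S → Y → E → O = 41; combined 91.

91 min — the smallest possible combined total.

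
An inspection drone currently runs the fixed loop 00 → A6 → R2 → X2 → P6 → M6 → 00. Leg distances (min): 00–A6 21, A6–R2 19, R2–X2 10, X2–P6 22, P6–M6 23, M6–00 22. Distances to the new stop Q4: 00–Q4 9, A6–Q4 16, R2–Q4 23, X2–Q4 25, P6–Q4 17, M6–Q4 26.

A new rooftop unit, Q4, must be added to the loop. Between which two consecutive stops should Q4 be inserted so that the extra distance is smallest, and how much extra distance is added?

Insertion cost between consecutive stops i–j is d(i,Q4) + d(Q4,j) − d(i,j):
  between 00 and A6: 9 + 16 − 21 = 4
  between A6 and R2: 16 + 23 − 19 = 20
  between R2 and X2: 23 + 25 − 10 = 38
  between X2 and P6: 25 + 17 − 22 = 20
  between P6 and M6: 17 + 26 − 23 = 20
  between M6 and 00: 26 + 9 − 22 = 13
Cheapest insertion is between 00 and A6, adding 4.
New total = 117 + 4 = 121.

Adding 4 min by placing Q4 on the 00–A6 leg.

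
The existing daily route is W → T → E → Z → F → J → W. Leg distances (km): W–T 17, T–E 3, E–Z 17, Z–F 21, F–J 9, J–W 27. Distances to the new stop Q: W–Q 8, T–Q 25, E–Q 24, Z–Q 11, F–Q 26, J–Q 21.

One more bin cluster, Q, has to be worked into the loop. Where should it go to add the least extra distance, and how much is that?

+2 km — insert Q between J and W.

Insertion cost between consecutive stops i–j is d(i,Q) + d(Q,j) − d(i,j):
  between W and T: 8 + 25 − 17 = 16
  between T and E: 25 + 24 − 3 = 46
  between E and Z: 24 + 11 − 17 = 18
  between Z and F: 11 + 26 − 21 = 16
  between F and J: 26 + 21 − 9 = 38
  between J and W: 21 + 8 − 27 = 2
Cheapest insertion is between J and W, adding 2.
New total = 94 + 2 = 96.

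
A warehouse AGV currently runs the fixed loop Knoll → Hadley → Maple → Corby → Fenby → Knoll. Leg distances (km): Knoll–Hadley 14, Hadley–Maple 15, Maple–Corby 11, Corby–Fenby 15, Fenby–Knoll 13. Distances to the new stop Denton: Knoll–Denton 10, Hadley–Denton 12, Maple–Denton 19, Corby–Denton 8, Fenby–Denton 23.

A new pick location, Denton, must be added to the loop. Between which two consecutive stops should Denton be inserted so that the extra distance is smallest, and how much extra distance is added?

Insertion cost between consecutive stops i–j is d(i,Denton) + d(Denton,j) − d(i,j):
  between Knoll and Hadley: 10 + 12 − 14 = 8
  between Hadley and Maple: 12 + 19 − 15 = 16
  between Maple and Corby: 19 + 8 − 11 = 16
  between Corby and Fenby: 8 + 23 − 15 = 16
  between Fenby and Knoll: 23 + 10 − 13 = 20
Cheapest insertion is between Knoll and Hadley, adding 8.
New total = 68 + 8 = 76.

+8 km — insert Denton between Knoll and Hadley.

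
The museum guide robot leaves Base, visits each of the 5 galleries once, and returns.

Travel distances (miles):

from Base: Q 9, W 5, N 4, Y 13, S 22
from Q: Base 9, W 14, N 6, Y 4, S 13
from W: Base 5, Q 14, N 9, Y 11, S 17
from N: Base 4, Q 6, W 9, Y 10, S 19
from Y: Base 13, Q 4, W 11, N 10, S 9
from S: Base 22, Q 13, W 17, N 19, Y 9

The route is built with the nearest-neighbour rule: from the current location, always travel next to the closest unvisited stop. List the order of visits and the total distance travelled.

Nearest-neighbour total = 45 miles; route Base → N → Q → Y → S → W → Base.

From Base: distances to unvisited — N=4, W=5, Q=9, Y=13, S=22. Nearest is N (4).
From N: distances to unvisited — Q=6, W=9, Y=10, S=19. Nearest is Q (6).
From Q: distances to unvisited — Y=4, S=13, W=14. Nearest is Y (4).
From Y: distances to unvisited — S=9, W=11. Nearest is S (9).
From S: distances to unvisited — W=17. Nearest is W (17).
Return W→Base: 5.
Total = 4 + 6 + 4 + 9 + 17 + 5 = 45.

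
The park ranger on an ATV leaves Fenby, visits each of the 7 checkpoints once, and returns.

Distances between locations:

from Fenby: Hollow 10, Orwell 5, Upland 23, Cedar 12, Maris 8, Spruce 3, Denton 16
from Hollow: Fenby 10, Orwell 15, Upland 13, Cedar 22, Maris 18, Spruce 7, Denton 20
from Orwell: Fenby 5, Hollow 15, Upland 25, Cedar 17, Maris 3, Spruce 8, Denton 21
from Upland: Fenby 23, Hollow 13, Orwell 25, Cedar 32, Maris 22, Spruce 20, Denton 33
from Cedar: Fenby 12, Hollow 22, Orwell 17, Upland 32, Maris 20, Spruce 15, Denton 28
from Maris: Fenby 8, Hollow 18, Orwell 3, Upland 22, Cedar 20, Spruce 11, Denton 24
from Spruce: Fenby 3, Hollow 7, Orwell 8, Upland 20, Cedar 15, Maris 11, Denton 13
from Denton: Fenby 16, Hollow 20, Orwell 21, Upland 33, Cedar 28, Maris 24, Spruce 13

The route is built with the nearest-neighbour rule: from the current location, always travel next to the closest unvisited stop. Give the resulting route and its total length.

Total distance 109 via the nearest-neighbour route Fenby → Spruce → Hollow → Upland → Maris → Orwell → Cedar → Denton → Fenby.

Fenby → [Spruce:3 / Orwell:5 / Maris:8 / Hollow:10 / Cedar:12 / Denton:16 / Upland:23] → Spruce (3)
Spruce → [Hollow:7 / Orwell:8 / Maris:11 / Denton:13 / Cedar:15 / Upland:20] → Hollow (7)
Hollow → [Upland:13 / Orwell:15 / Maris:18 / Denton:20 / Cedar:22] → Upland (13)
Upland → [Maris:22 / Orwell:25 / Cedar:32 / Denton:33] → Maris (22)
Maris → [Orwell:3 / Cedar:20 / Denton:24] → Orwell (3)
Orwell → [Cedar:17 / Denton:21] → Cedar (17)
Cedar → [Denton:28] → Denton (28)
Return Denton→Fenby: 16.
Total = 3 + 7 + 13 + 22 + 3 + 17 + 28 + 16 = 109.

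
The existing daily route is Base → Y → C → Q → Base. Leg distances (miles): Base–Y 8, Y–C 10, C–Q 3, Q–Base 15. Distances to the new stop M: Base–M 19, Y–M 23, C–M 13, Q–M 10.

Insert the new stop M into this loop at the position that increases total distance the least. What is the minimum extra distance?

Adding 14 miles by placing M on the Q–Base leg.

Insertion cost between consecutive stops i–j is d(i,M) + d(M,j) − d(i,j):
  between Base and Y: 19 + 23 − 8 = 34
  between Y and C: 23 + 13 − 10 = 26
  between C and Q: 13 + 10 − 3 = 20
  between Q and Base: 10 + 19 − 15 = 14
Cheapest insertion is between Q and Base, adding 14.
New total = 36 + 14 = 50.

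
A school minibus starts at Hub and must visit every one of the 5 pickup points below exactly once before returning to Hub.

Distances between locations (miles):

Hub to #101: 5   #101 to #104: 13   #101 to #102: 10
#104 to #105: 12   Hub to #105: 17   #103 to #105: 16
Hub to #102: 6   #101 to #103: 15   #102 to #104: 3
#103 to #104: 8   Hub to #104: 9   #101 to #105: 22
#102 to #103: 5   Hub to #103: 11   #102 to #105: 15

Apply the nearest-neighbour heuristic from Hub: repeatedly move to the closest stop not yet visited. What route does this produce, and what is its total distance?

Hub → [#101:5 / #102:6 / #104:9 / #103:11 / #105:17] → #101 (5)
#101 → [#102:10 / #104:13 / #103:15 / #105:22] → #102 (10)
#102 → [#104:3 / #103:5 / #105:15] → #104 (3)
#104 → [#103:8 / #105:12] → #103 (8)
#103 → [#105:16] → #105 (16)
Return #105→Hub: 17.
Total = 5 + 10 + 3 + 8 + 16 + 17 = 59.

59 miles along Hub → #101 → #102 → #104 → #103 → #105 → Hub.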